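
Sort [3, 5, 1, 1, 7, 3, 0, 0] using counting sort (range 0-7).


Count array: [2, 2, 0, 2, 0, 1, 0, 1]
Reconstruct: [0, 0, 1, 1, 3, 3, 5, 7]


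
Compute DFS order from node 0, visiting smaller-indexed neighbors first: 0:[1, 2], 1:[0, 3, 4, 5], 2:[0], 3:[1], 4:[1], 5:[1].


DFS stack-based: start with [0]
Visit order: [0, 1, 3, 4, 5, 2]


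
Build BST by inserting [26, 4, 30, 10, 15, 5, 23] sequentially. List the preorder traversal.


Root = 26; build tree by BST insertion.
Preorder traversal: [26, 4, 10, 5, 15, 23, 30]


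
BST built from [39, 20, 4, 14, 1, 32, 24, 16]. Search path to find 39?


BST root = 39
Search for 39: compare at each node
Path: [39]


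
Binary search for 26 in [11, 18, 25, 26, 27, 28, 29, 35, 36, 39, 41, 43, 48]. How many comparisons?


Search for 26:
[0,12] mid=6 arr[6]=29
[0,5] mid=2 arr[2]=25
[3,5] mid=4 arr[4]=27
[3,3] mid=3 arr[3]=26
Total: 4 comparisons


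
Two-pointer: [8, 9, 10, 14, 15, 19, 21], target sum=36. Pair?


Two pointers: lo=0, hi=6
Found pair: (15, 21) summing to 36


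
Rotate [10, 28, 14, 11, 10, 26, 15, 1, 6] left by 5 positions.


Left rotate by 5: [26, 15, 1, 6, 10, 28, 14, 11, 10]


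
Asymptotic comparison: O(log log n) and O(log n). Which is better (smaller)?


double-logarithmic grows slower than logarithmic
O(log log n) is asymptotically smaller; O(log n) grows faster


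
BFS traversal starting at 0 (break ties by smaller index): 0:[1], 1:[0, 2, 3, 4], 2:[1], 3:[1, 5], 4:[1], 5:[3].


BFS queue: start with [0]
Visit order: [0, 1, 2, 3, 4, 5]


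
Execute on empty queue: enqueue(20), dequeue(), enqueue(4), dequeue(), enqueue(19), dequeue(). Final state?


enqueue(20) -> [20]
dequeue() returns 20 -> []
enqueue(4) -> [4]
dequeue() returns 4 -> []
enqueue(19) -> [19]
dequeue() returns 19 -> []
Final queue (front to back): []


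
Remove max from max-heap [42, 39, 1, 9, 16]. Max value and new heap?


Max = 42
Replace root with last, heapify down
Resulting heap: [39, 16, 1, 9]


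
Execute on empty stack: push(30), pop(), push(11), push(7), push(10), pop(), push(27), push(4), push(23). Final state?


push(30) -> [30]
pop() returns 30 -> []
push(11) -> [11]
push(7) -> [11, 7]
push(10) -> [11, 7, 10]
pop() returns 10 -> [11, 7]
push(27) -> [11, 7, 27]
push(4) -> [11, 7, 27, 4]
push(23) -> [11, 7, 27, 4, 23]
Final stack (bottom to top): [11, 7, 27, 4, 23]


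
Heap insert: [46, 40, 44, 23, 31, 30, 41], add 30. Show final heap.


Append 30: [46, 40, 44, 23, 31, 30, 41, 30]
Bubble up: swap idx 7(30) with idx 3(23)
Result: [46, 40, 44, 30, 31, 30, 41, 23]


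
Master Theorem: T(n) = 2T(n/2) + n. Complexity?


a=2, b=2, c=1. log_2(2)=1 = c=1. Case 2: O(n^c log n) = O(n log n)
Complexity: O(n log n)


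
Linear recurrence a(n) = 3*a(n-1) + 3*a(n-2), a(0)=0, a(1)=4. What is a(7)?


Build bottom-up:
...a(5)=684, a(6)=2592, a(7)=3*2592+3*684=9828


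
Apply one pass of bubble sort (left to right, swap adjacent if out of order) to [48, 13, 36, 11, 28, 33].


After one pass: [13, 36, 11, 28, 33, 48]


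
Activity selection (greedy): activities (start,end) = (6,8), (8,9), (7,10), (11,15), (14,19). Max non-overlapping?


Greedy: pick earliest-ending, then skip overlaps.
Selected (3 activities): [(6, 8), (8, 9), (11, 15)]


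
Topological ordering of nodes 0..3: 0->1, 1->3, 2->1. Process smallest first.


Kahn's algorithm, process smallest node first
Order: [0, 2, 1, 3]


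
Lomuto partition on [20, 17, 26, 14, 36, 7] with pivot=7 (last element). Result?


Elements <= 7 go left of pivot.
Result: [7, 17, 26, 14, 36, 20], pivot at index 0


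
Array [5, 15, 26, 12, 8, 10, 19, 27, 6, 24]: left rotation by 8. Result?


Left rotate by 8: [6, 24, 5, 15, 26, 12, 8, 10, 19, 27]


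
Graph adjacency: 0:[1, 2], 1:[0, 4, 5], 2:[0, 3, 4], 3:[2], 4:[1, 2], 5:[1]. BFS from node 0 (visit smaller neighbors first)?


BFS queue: start with [0]
Visit order: [0, 1, 2, 4, 5, 3]


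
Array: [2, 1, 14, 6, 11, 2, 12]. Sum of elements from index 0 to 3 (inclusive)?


Prefix sums: [0, 2, 3, 17, 23, 34, 36, 48]
Sum[0..3] = prefix[4] - prefix[0] = 23 - 0 = 23


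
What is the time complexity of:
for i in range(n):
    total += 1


Per nesting level: O(n) = O(n)
Complexity: O(n)


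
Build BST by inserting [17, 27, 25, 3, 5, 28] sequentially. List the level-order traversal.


Root = 17; build tree by BST insertion.
Level-Order traversal: [17, 3, 27, 5, 25, 28]


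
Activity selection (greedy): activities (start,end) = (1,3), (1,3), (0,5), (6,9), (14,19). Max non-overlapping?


Greedy: pick earliest-ending, then skip overlaps.
Selected (3 activities): [(1, 3), (6, 9), (14, 19)]


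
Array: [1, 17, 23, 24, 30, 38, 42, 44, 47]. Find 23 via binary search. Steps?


Search for 23:
[0,8] mid=4 arr[4]=30
[0,3] mid=1 arr[1]=17
[2,3] mid=2 arr[2]=23
Total: 3 comparisons


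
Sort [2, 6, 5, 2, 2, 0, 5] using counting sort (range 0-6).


Count array: [1, 0, 3, 0, 0, 2, 1]
Reconstruct: [0, 2, 2, 2, 5, 5, 6]


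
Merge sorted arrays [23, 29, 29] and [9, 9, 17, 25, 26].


Compare heads, take smaller each step.
Merged: [9, 9, 17, 23, 25, 26, 29, 29]


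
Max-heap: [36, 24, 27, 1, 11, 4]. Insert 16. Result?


Append 16: [36, 24, 27, 1, 11, 4, 16]
Bubble up: no swaps needed
Result: [36, 24, 27, 1, 11, 4, 16]


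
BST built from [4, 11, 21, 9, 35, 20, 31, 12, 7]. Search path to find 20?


BST root = 4
Search for 20: compare at each node
Path: [4, 11, 21, 20]


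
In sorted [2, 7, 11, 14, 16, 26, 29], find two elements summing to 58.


Two pointers: lo=0, hi=6
No pair sums to 58


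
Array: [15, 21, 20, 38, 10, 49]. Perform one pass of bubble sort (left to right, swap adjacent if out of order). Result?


After one pass: [15, 20, 21, 10, 38, 49]


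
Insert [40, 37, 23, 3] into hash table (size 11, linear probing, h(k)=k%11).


Insertions: 40->slot 7; 37->slot 4; 23->slot 1; 3->slot 3
Table: [None, 23, None, 3, 37, None, None, 40, None, None, None]


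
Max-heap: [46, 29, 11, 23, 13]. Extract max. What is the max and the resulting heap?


Max = 46
Replace root with last, heapify down
Resulting heap: [29, 23, 11, 13]


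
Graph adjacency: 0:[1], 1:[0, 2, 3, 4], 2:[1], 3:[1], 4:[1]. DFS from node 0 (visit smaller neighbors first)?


DFS stack-based: start with [0]
Visit order: [0, 1, 2, 3, 4]


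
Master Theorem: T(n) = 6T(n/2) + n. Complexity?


a=6, b=2, c=1. log_2(6)=2.585 > c=1. Case 1: O(n^log_b(a)) = O(n^2.585)
Complexity: O(n^2.585)


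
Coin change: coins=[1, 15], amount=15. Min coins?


dp[0]=0; dp[i]=1+min(dp[i-c] for c in coins)
...dp[10]=10, dp[11]=11, dp[12]=12, dp[13]=13, dp[14]=14, dp[15]=1
Minimum coins for 15 = 1


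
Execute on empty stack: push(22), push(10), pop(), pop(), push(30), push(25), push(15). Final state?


push(22) -> [22]
push(10) -> [22, 10]
pop() returns 10 -> [22]
pop() returns 22 -> []
push(30) -> [30]
push(25) -> [30, 25]
push(15) -> [30, 25, 15]
Final stack (bottom to top): [30, 25, 15]


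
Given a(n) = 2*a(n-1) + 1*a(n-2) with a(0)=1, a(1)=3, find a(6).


Build bottom-up:
...a(4)=41, a(5)=99, a(6)=2*99+1*41=239


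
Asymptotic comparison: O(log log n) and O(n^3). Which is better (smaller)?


double-logarithmic grows slower than cubic
O(log log n) is asymptotically smaller; O(n^3) grows faster


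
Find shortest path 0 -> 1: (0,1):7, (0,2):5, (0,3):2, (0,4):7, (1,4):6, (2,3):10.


Dijkstra from 0:
Distances: {0: 0, 1: 7, 2: 5, 3: 2, 4: 7}
Shortest distance to 1 = 7, path = [0, 1]


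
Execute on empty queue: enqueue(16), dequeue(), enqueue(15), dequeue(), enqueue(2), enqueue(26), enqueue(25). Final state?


enqueue(16) -> [16]
dequeue() returns 16 -> []
enqueue(15) -> [15]
dequeue() returns 15 -> []
enqueue(2) -> [2]
enqueue(26) -> [2, 26]
enqueue(25) -> [2, 26, 25]
Final queue (front to back): [2, 26, 25]


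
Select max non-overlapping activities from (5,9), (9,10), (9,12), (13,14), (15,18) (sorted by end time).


Greedy: pick earliest-ending, then skip overlaps.
Selected (4 activities): [(5, 9), (9, 10), (13, 14), (15, 18)]


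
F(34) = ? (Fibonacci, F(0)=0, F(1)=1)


F(n)=F(n-1)+F(n-2)
...F(32)=2178309, F(33)=3524578, F(34)=5702887


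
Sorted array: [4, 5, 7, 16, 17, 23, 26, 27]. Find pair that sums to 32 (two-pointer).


Two pointers: lo=0, hi=7
Found pair: (5, 27) summing to 32


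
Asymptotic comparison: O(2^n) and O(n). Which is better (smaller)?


linear grows slower than exponential
O(n) is asymptotically smaller; O(2^n) grows faster


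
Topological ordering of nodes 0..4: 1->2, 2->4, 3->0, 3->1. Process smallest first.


Kahn's algorithm, process smallest node first
Order: [3, 0, 1, 2, 4]


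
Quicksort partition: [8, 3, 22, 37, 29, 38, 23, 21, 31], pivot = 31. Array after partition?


Elements <= 31 go left of pivot.
Result: [8, 3, 22, 29, 23, 21, 31, 38, 37], pivot at index 6


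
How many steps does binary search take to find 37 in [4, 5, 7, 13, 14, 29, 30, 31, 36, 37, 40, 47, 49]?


Search for 37:
[0,12] mid=6 arr[6]=30
[7,12] mid=9 arr[9]=37
Total: 2 comparisons


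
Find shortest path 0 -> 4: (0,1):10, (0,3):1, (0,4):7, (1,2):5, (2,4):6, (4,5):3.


Dijkstra from 0:
Distances: {0: 0, 1: 10, 2: 13, 3: 1, 4: 7, 5: 10}
Shortest distance to 4 = 7, path = [0, 4]


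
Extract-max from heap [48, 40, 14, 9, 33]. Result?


Max = 48
Replace root with last, heapify down
Resulting heap: [40, 33, 14, 9]


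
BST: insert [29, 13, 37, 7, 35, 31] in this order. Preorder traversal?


Root = 29; build tree by BST insertion.
Preorder traversal: [29, 13, 7, 37, 35, 31]


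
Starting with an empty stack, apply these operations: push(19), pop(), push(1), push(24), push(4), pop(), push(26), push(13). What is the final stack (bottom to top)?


push(19) -> [19]
pop() returns 19 -> []
push(1) -> [1]
push(24) -> [1, 24]
push(4) -> [1, 24, 4]
pop() returns 4 -> [1, 24]
push(26) -> [1, 24, 26]
push(13) -> [1, 24, 26, 13]
Final stack (bottom to top): [1, 24, 26, 13]


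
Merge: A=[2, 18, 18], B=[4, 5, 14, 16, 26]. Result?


Compare heads, take smaller each step.
Merged: [2, 4, 5, 14, 16, 18, 18, 26]


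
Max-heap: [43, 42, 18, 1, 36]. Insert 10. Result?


Append 10: [43, 42, 18, 1, 36, 10]
Bubble up: no swaps needed
Result: [43, 42, 18, 1, 36, 10]


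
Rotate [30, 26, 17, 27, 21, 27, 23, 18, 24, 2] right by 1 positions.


Right rotate by 1: [2, 30, 26, 17, 27, 21, 27, 23, 18, 24]


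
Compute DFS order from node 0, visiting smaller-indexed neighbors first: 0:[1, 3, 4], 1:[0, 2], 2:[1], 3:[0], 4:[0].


DFS stack-based: start with [0]
Visit order: [0, 1, 2, 3, 4]


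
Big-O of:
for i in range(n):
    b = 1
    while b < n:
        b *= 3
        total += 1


Per nesting level: O(n) * O(log n) = O(n log n)
Complexity: O(n log n)


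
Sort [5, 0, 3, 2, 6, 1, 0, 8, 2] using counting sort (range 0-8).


Count array: [2, 1, 2, 1, 0, 1, 1, 0, 1]
Reconstruct: [0, 0, 1, 2, 2, 3, 5, 6, 8]


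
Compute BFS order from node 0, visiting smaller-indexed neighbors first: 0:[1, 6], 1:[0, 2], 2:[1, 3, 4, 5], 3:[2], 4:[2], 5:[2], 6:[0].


BFS queue: start with [0]
Visit order: [0, 1, 6, 2, 3, 4, 5]


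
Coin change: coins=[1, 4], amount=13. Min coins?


dp[0]=0; dp[i]=1+min(dp[i-c] for c in coins)
...dp[8]=2, dp[9]=3, dp[10]=4, dp[11]=5, dp[12]=3, dp[13]=4
Minimum coins for 13 = 4


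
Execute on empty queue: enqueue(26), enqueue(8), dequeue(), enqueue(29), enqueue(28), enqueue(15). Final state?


enqueue(26) -> [26]
enqueue(8) -> [26, 8]
dequeue() returns 26 -> [8]
enqueue(29) -> [8, 29]
enqueue(28) -> [8, 29, 28]
enqueue(15) -> [8, 29, 28, 15]
Final queue (front to back): [8, 29, 28, 15]


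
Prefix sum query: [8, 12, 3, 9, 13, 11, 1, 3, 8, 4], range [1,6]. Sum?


Prefix sums: [0, 8, 20, 23, 32, 45, 56, 57, 60, 68, 72]
Sum[1..6] = prefix[7] - prefix[1] = 57 - 8 = 49


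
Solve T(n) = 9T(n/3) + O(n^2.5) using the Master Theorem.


a=9, b=3, c=2.5. log_3(9)=2 < c=2.5. Case 3: O(n^c) = O(n^2.500)
Complexity: O(n^2.500)


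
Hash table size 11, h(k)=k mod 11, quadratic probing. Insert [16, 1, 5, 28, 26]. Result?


Insertions: 16->slot 5; 1->slot 1; 5->slot 6; 28->slot 7; 26->slot 4
Table: [None, 1, None, None, 26, 16, 5, 28, None, None, None]


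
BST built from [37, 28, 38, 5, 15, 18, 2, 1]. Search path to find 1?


BST root = 37
Search for 1: compare at each node
Path: [37, 28, 5, 2, 1]


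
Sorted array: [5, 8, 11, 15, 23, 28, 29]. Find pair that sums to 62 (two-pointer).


Two pointers: lo=0, hi=6
No pair sums to 62


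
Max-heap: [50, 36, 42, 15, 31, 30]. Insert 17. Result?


Append 17: [50, 36, 42, 15, 31, 30, 17]
Bubble up: no swaps needed
Result: [50, 36, 42, 15, 31, 30, 17]


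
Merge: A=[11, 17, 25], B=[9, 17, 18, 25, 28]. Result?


Compare heads, take smaller each step.
Merged: [9, 11, 17, 17, 18, 25, 25, 28]


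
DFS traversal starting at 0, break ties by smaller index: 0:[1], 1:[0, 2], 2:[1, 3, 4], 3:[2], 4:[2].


DFS stack-based: start with [0]
Visit order: [0, 1, 2, 3, 4]


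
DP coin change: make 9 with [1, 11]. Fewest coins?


dp[0]=0; dp[i]=1+min(dp[i-c] for c in coins)
...dp[4]=4, dp[5]=5, dp[6]=6, dp[7]=7, dp[8]=8, dp[9]=9
Minimum coins for 9 = 9


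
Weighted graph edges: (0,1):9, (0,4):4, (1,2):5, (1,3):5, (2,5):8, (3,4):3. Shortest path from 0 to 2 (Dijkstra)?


Dijkstra from 0:
Distances: {0: 0, 1: 9, 2: 14, 3: 7, 4: 4, 5: 22}
Shortest distance to 2 = 14, path = [0, 1, 2]


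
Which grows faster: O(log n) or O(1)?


constant grows slower than logarithmic
O(1) is asymptotically smaller; O(log n) grows faster


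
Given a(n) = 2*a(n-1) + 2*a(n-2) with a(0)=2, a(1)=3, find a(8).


Build bottom-up:
...a(6)=536, a(7)=1464, a(8)=2*1464+2*536=4000


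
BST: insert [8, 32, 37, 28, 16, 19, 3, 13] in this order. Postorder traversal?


Root = 8; build tree by BST insertion.
Postorder traversal: [3, 13, 19, 16, 28, 37, 32, 8]


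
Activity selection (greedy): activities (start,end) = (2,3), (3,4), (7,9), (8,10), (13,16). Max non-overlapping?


Greedy: pick earliest-ending, then skip overlaps.
Selected (4 activities): [(2, 3), (3, 4), (7, 9), (13, 16)]


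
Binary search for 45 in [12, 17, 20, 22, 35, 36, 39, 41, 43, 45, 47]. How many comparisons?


Search for 45:
[0,10] mid=5 arr[5]=36
[6,10] mid=8 arr[8]=43
[9,10] mid=9 arr[9]=45
Total: 3 comparisons


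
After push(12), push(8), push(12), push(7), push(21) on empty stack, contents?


push(12) -> [12]
push(8) -> [12, 8]
push(12) -> [12, 8, 12]
push(7) -> [12, 8, 12, 7]
push(21) -> [12, 8, 12, 7, 21]
Final stack (bottom to top): [12, 8, 12, 7, 21]


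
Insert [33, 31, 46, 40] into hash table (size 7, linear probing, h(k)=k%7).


Insertions: 33->slot 5; 31->slot 3; 46->slot 4; 40->slot 6
Table: [None, None, None, 31, 46, 33, 40]


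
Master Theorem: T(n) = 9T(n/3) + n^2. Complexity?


a=9, b=3, c=2. log_3(9)=2 = c=2. Case 2: O(n^c log n) = O(n^2 log n)
Complexity: O(n^2 log n)


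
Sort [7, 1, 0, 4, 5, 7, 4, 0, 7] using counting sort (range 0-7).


Count array: [2, 1, 0, 0, 2, 1, 0, 3]
Reconstruct: [0, 0, 1, 4, 4, 5, 7, 7, 7]


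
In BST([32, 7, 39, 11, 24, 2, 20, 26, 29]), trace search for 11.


BST root = 32
Search for 11: compare at each node
Path: [32, 7, 11]


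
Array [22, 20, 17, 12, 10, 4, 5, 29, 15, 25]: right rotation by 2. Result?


Right rotate by 2: [15, 25, 22, 20, 17, 12, 10, 4, 5, 29]


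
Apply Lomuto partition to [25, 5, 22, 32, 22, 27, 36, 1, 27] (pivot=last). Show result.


Elements <= 27 go left of pivot.
Result: [25, 5, 22, 22, 27, 1, 27, 32, 36], pivot at index 6


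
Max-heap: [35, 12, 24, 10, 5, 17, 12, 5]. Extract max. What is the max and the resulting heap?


Max = 35
Replace root with last, heapify down
Resulting heap: [24, 12, 17, 10, 5, 5, 12]


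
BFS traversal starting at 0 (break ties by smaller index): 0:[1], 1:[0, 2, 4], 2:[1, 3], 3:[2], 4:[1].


BFS queue: start with [0]
Visit order: [0, 1, 2, 4, 3]


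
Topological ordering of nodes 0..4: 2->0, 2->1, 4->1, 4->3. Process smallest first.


Kahn's algorithm, process smallest node first
Order: [2, 0, 4, 1, 3]


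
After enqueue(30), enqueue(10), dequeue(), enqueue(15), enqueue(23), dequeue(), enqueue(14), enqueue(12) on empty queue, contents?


enqueue(30) -> [30]
enqueue(10) -> [30, 10]
dequeue() returns 30 -> [10]
enqueue(15) -> [10, 15]
enqueue(23) -> [10, 15, 23]
dequeue() returns 10 -> [15, 23]
enqueue(14) -> [15, 23, 14]
enqueue(12) -> [15, 23, 14, 12]
Final queue (front to back): [15, 23, 14, 12]


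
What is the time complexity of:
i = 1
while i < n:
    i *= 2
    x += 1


Per nesting level: O(log n) = O(log n)
Complexity: O(log n)


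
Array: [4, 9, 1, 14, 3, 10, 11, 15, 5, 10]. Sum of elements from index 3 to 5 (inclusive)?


Prefix sums: [0, 4, 13, 14, 28, 31, 41, 52, 67, 72, 82]
Sum[3..5] = prefix[6] - prefix[3] = 41 - 14 = 27


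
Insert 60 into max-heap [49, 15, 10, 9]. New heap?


Append 60: [49, 15, 10, 9, 60]
Bubble up: swap idx 4(60) with idx 1(15); swap idx 1(60) with idx 0(49)
Result: [60, 49, 10, 9, 15]


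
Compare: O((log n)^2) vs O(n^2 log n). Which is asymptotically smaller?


polylogarithmic grows slower than n^2 log n
O((log n)^2) is asymptotically smaller; O(n^2 log n) grows faster


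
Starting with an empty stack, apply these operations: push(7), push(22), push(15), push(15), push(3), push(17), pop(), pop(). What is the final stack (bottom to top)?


push(7) -> [7]
push(22) -> [7, 22]
push(15) -> [7, 22, 15]
push(15) -> [7, 22, 15, 15]
push(3) -> [7, 22, 15, 15, 3]
push(17) -> [7, 22, 15, 15, 3, 17]
pop() returns 17 -> [7, 22, 15, 15, 3]
pop() returns 3 -> [7, 22, 15, 15]
Final stack (bottom to top): [7, 22, 15, 15]


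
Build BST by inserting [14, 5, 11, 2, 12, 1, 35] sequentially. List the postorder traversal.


Root = 14; build tree by BST insertion.
Postorder traversal: [1, 2, 12, 11, 5, 35, 14]


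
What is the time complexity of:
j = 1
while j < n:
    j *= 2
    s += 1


Per nesting level: O(log n) = O(log n)
Complexity: O(log n)


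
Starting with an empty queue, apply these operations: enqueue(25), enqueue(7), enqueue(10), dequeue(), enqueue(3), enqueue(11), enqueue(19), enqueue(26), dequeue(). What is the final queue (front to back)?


enqueue(25) -> [25]
enqueue(7) -> [25, 7]
enqueue(10) -> [25, 7, 10]
dequeue() returns 25 -> [7, 10]
enqueue(3) -> [7, 10, 3]
enqueue(11) -> [7, 10, 3, 11]
enqueue(19) -> [7, 10, 3, 11, 19]
enqueue(26) -> [7, 10, 3, 11, 19, 26]
dequeue() returns 7 -> [10, 3, 11, 19, 26]
Final queue (front to back): [10, 3, 11, 19, 26]


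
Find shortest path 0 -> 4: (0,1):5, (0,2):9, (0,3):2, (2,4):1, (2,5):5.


Dijkstra from 0:
Distances: {0: 0, 1: 5, 2: 9, 3: 2, 4: 10, 5: 14}
Shortest distance to 4 = 10, path = [0, 2, 4]


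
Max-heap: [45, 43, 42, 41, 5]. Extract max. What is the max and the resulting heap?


Max = 45
Replace root with last, heapify down
Resulting heap: [43, 41, 42, 5]


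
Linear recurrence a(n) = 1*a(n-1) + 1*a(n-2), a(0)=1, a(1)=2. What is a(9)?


Build bottom-up:
...a(7)=34, a(8)=55, a(9)=1*55+1*34=89


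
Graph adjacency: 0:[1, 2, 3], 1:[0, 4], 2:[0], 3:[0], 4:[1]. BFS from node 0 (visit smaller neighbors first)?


BFS queue: start with [0]
Visit order: [0, 1, 2, 3, 4]


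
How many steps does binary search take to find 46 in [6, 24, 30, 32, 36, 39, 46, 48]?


Search for 46:
[0,7] mid=3 arr[3]=32
[4,7] mid=5 arr[5]=39
[6,7] mid=6 arr[6]=46
Total: 3 comparisons


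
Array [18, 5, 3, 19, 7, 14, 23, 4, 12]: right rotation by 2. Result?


Right rotate by 2: [4, 12, 18, 5, 3, 19, 7, 14, 23]


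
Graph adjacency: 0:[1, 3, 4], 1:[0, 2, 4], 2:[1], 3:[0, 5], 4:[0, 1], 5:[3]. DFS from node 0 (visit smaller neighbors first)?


DFS stack-based: start with [0]
Visit order: [0, 1, 2, 4, 3, 5]


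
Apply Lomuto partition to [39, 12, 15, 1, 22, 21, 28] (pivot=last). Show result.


Elements <= 28 go left of pivot.
Result: [12, 15, 1, 22, 21, 28, 39], pivot at index 5


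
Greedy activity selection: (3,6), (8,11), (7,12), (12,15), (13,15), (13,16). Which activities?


Greedy: pick earliest-ending, then skip overlaps.
Selected (3 activities): [(3, 6), (8, 11), (12, 15)]


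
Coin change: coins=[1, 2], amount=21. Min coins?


dp[0]=0; dp[i]=1+min(dp[i-c] for c in coins)
...dp[16]=8, dp[17]=9, dp[18]=9, dp[19]=10, dp[20]=10, dp[21]=11
Minimum coins for 21 = 11


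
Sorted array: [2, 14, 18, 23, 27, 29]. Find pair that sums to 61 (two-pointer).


Two pointers: lo=0, hi=5
No pair sums to 61


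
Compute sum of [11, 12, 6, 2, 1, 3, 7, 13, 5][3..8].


Prefix sums: [0, 11, 23, 29, 31, 32, 35, 42, 55, 60]
Sum[3..8] = prefix[9] - prefix[3] = 60 - 29 = 31


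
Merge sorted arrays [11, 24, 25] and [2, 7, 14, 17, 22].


Compare heads, take smaller each step.
Merged: [2, 7, 11, 14, 17, 22, 24, 25]


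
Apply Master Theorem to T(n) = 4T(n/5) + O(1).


a=4, b=5, c=0. log_5(4)=0.861 > c=0. Case 1: O(n^log_b(a)) = O(n^0.861)
Complexity: O(n^0.861)


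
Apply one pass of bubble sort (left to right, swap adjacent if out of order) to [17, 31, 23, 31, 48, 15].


After one pass: [17, 23, 31, 31, 15, 48]


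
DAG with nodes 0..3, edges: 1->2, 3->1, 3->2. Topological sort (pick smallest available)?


Kahn's algorithm, process smallest node first
Order: [0, 3, 1, 2]


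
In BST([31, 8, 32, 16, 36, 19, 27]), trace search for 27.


BST root = 31
Search for 27: compare at each node
Path: [31, 8, 16, 19, 27]


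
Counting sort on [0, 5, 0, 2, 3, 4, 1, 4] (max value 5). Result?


Count array: [2, 1, 1, 1, 2, 1]
Reconstruct: [0, 0, 1, 2, 3, 4, 4, 5]


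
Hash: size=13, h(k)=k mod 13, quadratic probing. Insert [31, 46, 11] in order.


Insertions: 31->slot 5; 46->slot 7; 11->slot 11
Table: [None, None, None, None, None, 31, None, 46, None, None, None, 11, None]


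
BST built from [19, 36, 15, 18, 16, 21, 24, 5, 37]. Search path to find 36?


BST root = 19
Search for 36: compare at each node
Path: [19, 36]


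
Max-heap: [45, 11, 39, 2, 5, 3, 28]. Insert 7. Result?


Append 7: [45, 11, 39, 2, 5, 3, 28, 7]
Bubble up: swap idx 7(7) with idx 3(2)
Result: [45, 11, 39, 7, 5, 3, 28, 2]


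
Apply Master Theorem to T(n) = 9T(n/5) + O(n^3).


a=9, b=5, c=3. log_5(9)=1.365 < c=3. Case 3: O(n^c) = O(n^3)
Complexity: O(n^3)


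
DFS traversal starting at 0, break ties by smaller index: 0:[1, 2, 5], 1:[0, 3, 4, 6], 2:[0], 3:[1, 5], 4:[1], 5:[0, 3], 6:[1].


DFS stack-based: start with [0]
Visit order: [0, 1, 3, 5, 4, 6, 2]


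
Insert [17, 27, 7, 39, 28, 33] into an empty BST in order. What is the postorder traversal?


Root = 17; build tree by BST insertion.
Postorder traversal: [7, 33, 28, 39, 27, 17]


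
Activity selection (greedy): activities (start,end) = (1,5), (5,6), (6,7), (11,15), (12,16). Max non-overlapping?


Greedy: pick earliest-ending, then skip overlaps.
Selected (4 activities): [(1, 5), (5, 6), (6, 7), (11, 15)]


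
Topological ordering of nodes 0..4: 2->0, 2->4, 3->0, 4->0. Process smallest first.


Kahn's algorithm, process smallest node first
Order: [1, 2, 3, 4, 0]


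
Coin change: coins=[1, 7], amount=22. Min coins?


dp[0]=0; dp[i]=1+min(dp[i-c] for c in coins)
...dp[17]=5, dp[18]=6, dp[19]=7, dp[20]=8, dp[21]=3, dp[22]=4
Minimum coins for 22 = 4


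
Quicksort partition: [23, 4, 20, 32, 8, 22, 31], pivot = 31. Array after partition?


Elements <= 31 go left of pivot.
Result: [23, 4, 20, 8, 22, 31, 32], pivot at index 5


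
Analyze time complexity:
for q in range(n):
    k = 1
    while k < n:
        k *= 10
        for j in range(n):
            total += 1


Per nesting level: O(n) * O(log n) * O(n) = O(n^2 log n)
Complexity: O(n^2 log n)


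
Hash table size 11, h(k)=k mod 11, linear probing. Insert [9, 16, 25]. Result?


Insertions: 9->slot 9; 16->slot 5; 25->slot 3
Table: [None, None, None, 25, None, 16, None, None, None, 9, None]


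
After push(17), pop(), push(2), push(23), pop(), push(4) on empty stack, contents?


push(17) -> [17]
pop() returns 17 -> []
push(2) -> [2]
push(23) -> [2, 23]
pop() returns 23 -> [2]
push(4) -> [2, 4]
Final stack (bottom to top): [2, 4]


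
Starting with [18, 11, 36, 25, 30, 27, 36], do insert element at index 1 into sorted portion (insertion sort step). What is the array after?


After one pass: [11, 18, 36, 25, 30, 27, 36]


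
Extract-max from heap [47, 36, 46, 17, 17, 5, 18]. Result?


Max = 47
Replace root with last, heapify down
Resulting heap: [46, 36, 18, 17, 17, 5]


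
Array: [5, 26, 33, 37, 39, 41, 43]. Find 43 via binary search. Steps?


Search for 43:
[0,6] mid=3 arr[3]=37
[4,6] mid=5 arr[5]=41
[6,6] mid=6 arr[6]=43
Total: 3 comparisons


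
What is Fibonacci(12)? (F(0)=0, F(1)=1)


F(n)=F(n-1)+F(n-2)
...F(10)=55, F(11)=89, F(12)=144


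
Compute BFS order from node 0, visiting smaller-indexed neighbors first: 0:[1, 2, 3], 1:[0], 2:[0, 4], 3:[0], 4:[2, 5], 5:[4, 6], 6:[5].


BFS queue: start with [0]
Visit order: [0, 1, 2, 3, 4, 5, 6]


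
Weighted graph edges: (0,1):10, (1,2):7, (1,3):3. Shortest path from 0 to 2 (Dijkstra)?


Dijkstra from 0:
Distances: {0: 0, 1: 10, 2: 17, 3: 13}
Shortest distance to 2 = 17, path = [0, 1, 2]


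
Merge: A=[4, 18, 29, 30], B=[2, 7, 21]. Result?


Compare heads, take smaller each step.
Merged: [2, 4, 7, 18, 21, 29, 30]


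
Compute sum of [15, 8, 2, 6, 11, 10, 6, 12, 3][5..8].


Prefix sums: [0, 15, 23, 25, 31, 42, 52, 58, 70, 73]
Sum[5..8] = prefix[9] - prefix[5] = 73 - 42 = 31


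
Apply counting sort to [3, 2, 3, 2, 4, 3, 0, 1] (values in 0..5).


Count array: [1, 1, 2, 3, 1, 0]
Reconstruct: [0, 1, 2, 2, 3, 3, 3, 4]


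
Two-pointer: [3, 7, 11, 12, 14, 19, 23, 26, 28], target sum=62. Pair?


Two pointers: lo=0, hi=8
No pair sums to 62


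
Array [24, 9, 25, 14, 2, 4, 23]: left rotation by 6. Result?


Left rotate by 6: [23, 24, 9, 25, 14, 2, 4]


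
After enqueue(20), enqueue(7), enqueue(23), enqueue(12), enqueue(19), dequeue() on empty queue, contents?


enqueue(20) -> [20]
enqueue(7) -> [20, 7]
enqueue(23) -> [20, 7, 23]
enqueue(12) -> [20, 7, 23, 12]
enqueue(19) -> [20, 7, 23, 12, 19]
dequeue() returns 20 -> [7, 23, 12, 19]
Final queue (front to back): [7, 23, 12, 19]


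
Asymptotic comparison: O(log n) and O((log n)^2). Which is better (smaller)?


logarithmic grows slower than polylogarithmic
O(log n) is asymptotically smaller; O((log n)^2) grows faster


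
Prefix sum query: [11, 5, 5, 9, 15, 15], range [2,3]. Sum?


Prefix sums: [0, 11, 16, 21, 30, 45, 60]
Sum[2..3] = prefix[4] - prefix[2] = 30 - 16 = 14


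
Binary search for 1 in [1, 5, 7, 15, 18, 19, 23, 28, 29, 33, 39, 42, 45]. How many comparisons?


Search for 1:
[0,12] mid=6 arr[6]=23
[0,5] mid=2 arr[2]=7
[0,1] mid=0 arr[0]=1
Total: 3 comparisons


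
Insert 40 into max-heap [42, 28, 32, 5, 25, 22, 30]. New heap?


Append 40: [42, 28, 32, 5, 25, 22, 30, 40]
Bubble up: swap idx 7(40) with idx 3(5); swap idx 3(40) with idx 1(28)
Result: [42, 40, 32, 28, 25, 22, 30, 5]


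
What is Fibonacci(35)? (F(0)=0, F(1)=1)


F(n)=F(n-1)+F(n-2)
...F(33)=3524578, F(34)=5702887, F(35)=9227465


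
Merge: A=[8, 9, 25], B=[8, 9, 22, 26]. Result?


Compare heads, take smaller each step.
Merged: [8, 8, 9, 9, 22, 25, 26]


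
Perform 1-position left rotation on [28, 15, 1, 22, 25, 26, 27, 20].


Left rotate by 1: [15, 1, 22, 25, 26, 27, 20, 28]


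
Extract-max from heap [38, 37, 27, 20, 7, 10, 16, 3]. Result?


Max = 38
Replace root with last, heapify down
Resulting heap: [37, 20, 27, 3, 7, 10, 16]


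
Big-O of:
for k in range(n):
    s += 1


Per nesting level: O(n) = O(n)
Complexity: O(n)


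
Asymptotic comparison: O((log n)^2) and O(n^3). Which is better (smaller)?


polylogarithmic grows slower than cubic
O((log n)^2) is asymptotically smaller; O(n^3) grows faster


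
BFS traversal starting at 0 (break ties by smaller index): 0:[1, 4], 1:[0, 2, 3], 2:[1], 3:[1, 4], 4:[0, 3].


BFS queue: start with [0]
Visit order: [0, 1, 4, 2, 3]


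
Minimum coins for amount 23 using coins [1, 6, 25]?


dp[0]=0; dp[i]=1+min(dp[i-c] for c in coins)
...dp[18]=3, dp[19]=4, dp[20]=5, dp[21]=6, dp[22]=7, dp[23]=8
Minimum coins for 23 = 8


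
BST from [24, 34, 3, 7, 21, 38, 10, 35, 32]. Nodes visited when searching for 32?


BST root = 24
Search for 32: compare at each node
Path: [24, 34, 32]


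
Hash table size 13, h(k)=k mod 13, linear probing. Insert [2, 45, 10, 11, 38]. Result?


Insertions: 2->slot 2; 45->slot 6; 10->slot 10; 11->slot 11; 38->slot 12
Table: [None, None, 2, None, None, None, 45, None, None, None, 10, 11, 38]


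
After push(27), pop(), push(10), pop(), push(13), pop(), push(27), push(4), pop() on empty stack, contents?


push(27) -> [27]
pop() returns 27 -> []
push(10) -> [10]
pop() returns 10 -> []
push(13) -> [13]
pop() returns 13 -> []
push(27) -> [27]
push(4) -> [27, 4]
pop() returns 4 -> [27]
Final stack (bottom to top): [27]


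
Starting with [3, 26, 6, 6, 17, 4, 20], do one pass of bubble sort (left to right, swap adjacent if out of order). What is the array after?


After one pass: [3, 6, 6, 17, 4, 20, 26]


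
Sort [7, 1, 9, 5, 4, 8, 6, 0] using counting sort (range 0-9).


Count array: [1, 1, 0, 0, 1, 1, 1, 1, 1, 1]
Reconstruct: [0, 1, 4, 5, 6, 7, 8, 9]


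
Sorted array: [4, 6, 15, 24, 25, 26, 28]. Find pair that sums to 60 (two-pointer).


Two pointers: lo=0, hi=6
No pair sums to 60


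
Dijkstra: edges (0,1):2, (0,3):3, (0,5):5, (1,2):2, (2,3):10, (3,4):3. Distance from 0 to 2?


Dijkstra from 0:
Distances: {0: 0, 1: 2, 2: 4, 3: 3, 4: 6, 5: 5}
Shortest distance to 2 = 4, path = [0, 1, 2]


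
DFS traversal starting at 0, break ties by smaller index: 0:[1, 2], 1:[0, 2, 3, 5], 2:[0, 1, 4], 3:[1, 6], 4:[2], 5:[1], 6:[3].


DFS stack-based: start with [0]
Visit order: [0, 1, 2, 4, 3, 6, 5]


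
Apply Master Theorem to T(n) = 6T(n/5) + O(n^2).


a=6, b=5, c=2. log_5(6)=1.113 < c=2. Case 3: O(n^c) = O(n^2)
Complexity: O(n^2)


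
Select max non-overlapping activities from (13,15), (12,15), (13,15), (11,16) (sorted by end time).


Greedy: pick earliest-ending, then skip overlaps.
Selected (1 activities): [(13, 15)]


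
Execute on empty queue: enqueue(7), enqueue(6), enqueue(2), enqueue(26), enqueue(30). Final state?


enqueue(7) -> [7]
enqueue(6) -> [7, 6]
enqueue(2) -> [7, 6, 2]
enqueue(26) -> [7, 6, 2, 26]
enqueue(30) -> [7, 6, 2, 26, 30]
Final queue (front to back): [7, 6, 2, 26, 30]


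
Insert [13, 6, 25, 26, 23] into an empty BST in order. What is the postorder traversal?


Root = 13; build tree by BST insertion.
Postorder traversal: [6, 23, 26, 25, 13]


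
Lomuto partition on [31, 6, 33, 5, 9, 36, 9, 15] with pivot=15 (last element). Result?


Elements <= 15 go left of pivot.
Result: [6, 5, 9, 9, 15, 36, 31, 33], pivot at index 4


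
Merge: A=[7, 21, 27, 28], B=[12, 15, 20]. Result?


Compare heads, take smaller each step.
Merged: [7, 12, 15, 20, 21, 27, 28]


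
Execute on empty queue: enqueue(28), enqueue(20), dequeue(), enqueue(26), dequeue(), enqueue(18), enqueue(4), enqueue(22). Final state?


enqueue(28) -> [28]
enqueue(20) -> [28, 20]
dequeue() returns 28 -> [20]
enqueue(26) -> [20, 26]
dequeue() returns 20 -> [26]
enqueue(18) -> [26, 18]
enqueue(4) -> [26, 18, 4]
enqueue(22) -> [26, 18, 4, 22]
Final queue (front to back): [26, 18, 4, 22]


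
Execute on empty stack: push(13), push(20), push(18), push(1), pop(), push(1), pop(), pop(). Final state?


push(13) -> [13]
push(20) -> [13, 20]
push(18) -> [13, 20, 18]
push(1) -> [13, 20, 18, 1]
pop() returns 1 -> [13, 20, 18]
push(1) -> [13, 20, 18, 1]
pop() returns 1 -> [13, 20, 18]
pop() returns 18 -> [13, 20]
Final stack (bottom to top): [13, 20]


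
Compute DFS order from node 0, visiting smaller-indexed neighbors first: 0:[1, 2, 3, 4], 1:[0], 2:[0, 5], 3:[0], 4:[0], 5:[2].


DFS stack-based: start with [0]
Visit order: [0, 1, 2, 5, 3, 4]


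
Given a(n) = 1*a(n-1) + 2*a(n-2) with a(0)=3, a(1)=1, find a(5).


Build bottom-up:
...a(3)=9, a(4)=23, a(5)=1*23+2*9=41


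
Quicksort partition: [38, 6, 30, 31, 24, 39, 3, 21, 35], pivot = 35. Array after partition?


Elements <= 35 go left of pivot.
Result: [6, 30, 31, 24, 3, 21, 35, 39, 38], pivot at index 6


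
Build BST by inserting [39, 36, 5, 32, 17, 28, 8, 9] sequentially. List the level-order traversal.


Root = 39; build tree by BST insertion.
Level-Order traversal: [39, 36, 5, 32, 17, 8, 28, 9]


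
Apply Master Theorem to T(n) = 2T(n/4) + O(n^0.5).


a=2, b=4, c=0.5. log_4(2)=0.5 = c=0.5. Case 2: O(n^c log n) = O(sqrt(n) log n)
Complexity: O(sqrt(n) log n)


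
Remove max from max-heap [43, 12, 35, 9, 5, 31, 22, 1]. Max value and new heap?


Max = 43
Replace root with last, heapify down
Resulting heap: [35, 12, 31, 9, 5, 1, 22]


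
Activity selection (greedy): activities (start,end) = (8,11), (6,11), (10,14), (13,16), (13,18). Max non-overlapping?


Greedy: pick earliest-ending, then skip overlaps.
Selected (2 activities): [(8, 11), (13, 16)]


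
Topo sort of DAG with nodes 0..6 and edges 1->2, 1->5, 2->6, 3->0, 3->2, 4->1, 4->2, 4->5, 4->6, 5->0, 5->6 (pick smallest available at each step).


Kahn's algorithm, process smallest node first
Order: [3, 4, 1, 2, 5, 0, 6]


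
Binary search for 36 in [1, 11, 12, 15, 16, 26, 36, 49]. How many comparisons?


Search for 36:
[0,7] mid=3 arr[3]=15
[4,7] mid=5 arr[5]=26
[6,7] mid=6 arr[6]=36
Total: 3 comparisons


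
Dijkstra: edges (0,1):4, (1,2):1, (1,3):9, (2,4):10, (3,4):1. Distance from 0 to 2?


Dijkstra from 0:
Distances: {0: 0, 1: 4, 2: 5, 3: 13, 4: 14}
Shortest distance to 2 = 5, path = [0, 1, 2]


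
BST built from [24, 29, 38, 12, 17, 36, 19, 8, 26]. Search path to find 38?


BST root = 24
Search for 38: compare at each node
Path: [24, 29, 38]


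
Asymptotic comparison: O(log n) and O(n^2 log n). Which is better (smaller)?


logarithmic grows slower than n^2 log n
O(log n) is asymptotically smaller; O(n^2 log n) grows faster


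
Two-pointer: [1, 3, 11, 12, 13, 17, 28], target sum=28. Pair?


Two pointers: lo=0, hi=6
Found pair: (11, 17) summing to 28


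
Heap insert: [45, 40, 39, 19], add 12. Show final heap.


Append 12: [45, 40, 39, 19, 12]
Bubble up: no swaps needed
Result: [45, 40, 39, 19, 12]


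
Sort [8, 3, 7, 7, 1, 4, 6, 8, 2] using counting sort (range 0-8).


Count array: [0, 1, 1, 1, 1, 0, 1, 2, 2]
Reconstruct: [1, 2, 3, 4, 6, 7, 7, 8, 8]


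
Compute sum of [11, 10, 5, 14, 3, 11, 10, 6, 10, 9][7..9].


Prefix sums: [0, 11, 21, 26, 40, 43, 54, 64, 70, 80, 89]
Sum[7..9] = prefix[10] - prefix[7] = 89 - 64 = 25


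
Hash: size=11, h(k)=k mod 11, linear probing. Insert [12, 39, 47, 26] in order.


Insertions: 12->slot 1; 39->slot 6; 47->slot 3; 26->slot 4
Table: [None, 12, None, 47, 26, None, 39, None, None, None, None]


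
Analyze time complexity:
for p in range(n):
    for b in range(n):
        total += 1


Per nesting level: O(n) * O(n) = O(n^2)
Complexity: O(n^2)


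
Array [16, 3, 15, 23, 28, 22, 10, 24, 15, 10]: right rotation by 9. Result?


Right rotate by 9: [3, 15, 23, 28, 22, 10, 24, 15, 10, 16]


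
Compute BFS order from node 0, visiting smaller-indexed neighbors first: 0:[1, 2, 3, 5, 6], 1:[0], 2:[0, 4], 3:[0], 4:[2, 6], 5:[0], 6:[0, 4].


BFS queue: start with [0]
Visit order: [0, 1, 2, 3, 5, 6, 4]


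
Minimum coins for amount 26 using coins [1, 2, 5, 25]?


dp[0]=0; dp[i]=1+min(dp[i-c] for c in coins)
...dp[21]=5, dp[22]=5, dp[23]=6, dp[24]=6, dp[25]=1, dp[26]=2
Minimum coins for 26 = 2


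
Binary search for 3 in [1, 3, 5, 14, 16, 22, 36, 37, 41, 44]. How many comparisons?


Search for 3:
[0,9] mid=4 arr[4]=16
[0,3] mid=1 arr[1]=3
Total: 2 comparisons


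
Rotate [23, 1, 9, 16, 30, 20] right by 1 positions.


Right rotate by 1: [20, 23, 1, 9, 16, 30]


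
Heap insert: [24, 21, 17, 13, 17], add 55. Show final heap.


Append 55: [24, 21, 17, 13, 17, 55]
Bubble up: swap idx 5(55) with idx 2(17); swap idx 2(55) with idx 0(24)
Result: [55, 21, 24, 13, 17, 17]


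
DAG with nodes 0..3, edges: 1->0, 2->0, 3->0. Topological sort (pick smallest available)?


Kahn's algorithm, process smallest node first
Order: [1, 2, 3, 0]


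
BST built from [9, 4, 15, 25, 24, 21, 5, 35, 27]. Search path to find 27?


BST root = 9
Search for 27: compare at each node
Path: [9, 15, 25, 35, 27]


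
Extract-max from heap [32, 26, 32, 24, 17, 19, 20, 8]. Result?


Max = 32
Replace root with last, heapify down
Resulting heap: [32, 26, 20, 24, 17, 19, 8]


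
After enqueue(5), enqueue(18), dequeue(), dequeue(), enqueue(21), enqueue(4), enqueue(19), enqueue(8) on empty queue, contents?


enqueue(5) -> [5]
enqueue(18) -> [5, 18]
dequeue() returns 5 -> [18]
dequeue() returns 18 -> []
enqueue(21) -> [21]
enqueue(4) -> [21, 4]
enqueue(19) -> [21, 4, 19]
enqueue(8) -> [21, 4, 19, 8]
Final queue (front to back): [21, 4, 19, 8]


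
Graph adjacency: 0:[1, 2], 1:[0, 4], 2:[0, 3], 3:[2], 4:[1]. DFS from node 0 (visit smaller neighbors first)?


DFS stack-based: start with [0]
Visit order: [0, 1, 4, 2, 3]


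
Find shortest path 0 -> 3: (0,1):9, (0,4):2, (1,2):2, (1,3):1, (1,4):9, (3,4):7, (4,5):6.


Dijkstra from 0:
Distances: {0: 0, 1: 9, 2: 11, 3: 9, 4: 2, 5: 8}
Shortest distance to 3 = 9, path = [0, 4, 3]


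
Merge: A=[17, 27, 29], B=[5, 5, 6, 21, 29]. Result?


Compare heads, take smaller each step.
Merged: [5, 5, 6, 17, 21, 27, 29, 29]


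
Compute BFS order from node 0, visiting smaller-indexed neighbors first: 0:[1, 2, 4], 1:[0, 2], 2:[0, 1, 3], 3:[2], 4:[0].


BFS queue: start with [0]
Visit order: [0, 1, 2, 4, 3]


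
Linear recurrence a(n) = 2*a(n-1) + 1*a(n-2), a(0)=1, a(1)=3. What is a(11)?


Build bottom-up:
...a(9)=3363, a(10)=8119, a(11)=2*8119+1*3363=19601


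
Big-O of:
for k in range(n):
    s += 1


Per nesting level: O(n) = O(n)
Complexity: O(n)


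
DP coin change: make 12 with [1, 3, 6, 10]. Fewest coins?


dp[0]=0; dp[i]=1+min(dp[i-c] for c in coins)
...dp[7]=2, dp[8]=3, dp[9]=2, dp[10]=1, dp[11]=2, dp[12]=2
Minimum coins for 12 = 2


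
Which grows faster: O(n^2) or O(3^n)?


quadratic grows slower than exponential (base 3)
O(n^2) is asymptotically smaller; O(3^n) grows faster


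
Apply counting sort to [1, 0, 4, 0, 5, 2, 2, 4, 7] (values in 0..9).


Count array: [2, 1, 2, 0, 2, 1, 0, 1, 0, 0]
Reconstruct: [0, 0, 1, 2, 2, 4, 4, 5, 7]


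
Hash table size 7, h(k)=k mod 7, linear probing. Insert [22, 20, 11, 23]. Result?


Insertions: 22->slot 1; 20->slot 6; 11->slot 4; 23->slot 2
Table: [None, 22, 23, None, 11, None, 20]


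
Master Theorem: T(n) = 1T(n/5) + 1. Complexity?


a=1, b=5, c=0. log_5(1)=0 = c=0. Case 2: O(n^c log n) = O(log n)
Complexity: O(log n)


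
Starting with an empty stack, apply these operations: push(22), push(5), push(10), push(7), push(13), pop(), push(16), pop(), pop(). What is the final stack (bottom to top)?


push(22) -> [22]
push(5) -> [22, 5]
push(10) -> [22, 5, 10]
push(7) -> [22, 5, 10, 7]
push(13) -> [22, 5, 10, 7, 13]
pop() returns 13 -> [22, 5, 10, 7]
push(16) -> [22, 5, 10, 7, 16]
pop() returns 16 -> [22, 5, 10, 7]
pop() returns 7 -> [22, 5, 10]
Final stack (bottom to top): [22, 5, 10]
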